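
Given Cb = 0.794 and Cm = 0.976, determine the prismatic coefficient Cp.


Formula: Cp = Cb / Cm
Substituting: Cp = 0.794 / 0.976
Result: Cp ≈ 0.81352 (5 s.f.)

0.81352


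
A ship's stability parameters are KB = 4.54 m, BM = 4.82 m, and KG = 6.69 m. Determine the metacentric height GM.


Formula: GM = KB + BM - KG
Step 1 — KM = KB + BM = 4.54 + 4.82 = 9.36 m
Step 2 — GM = KM - KG = 9.36 - 6.69 = 2.67 m

2.67 m


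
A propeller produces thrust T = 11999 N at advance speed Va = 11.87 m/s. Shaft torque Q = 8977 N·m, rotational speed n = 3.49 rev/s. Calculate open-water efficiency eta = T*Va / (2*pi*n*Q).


Formula: eta = T * Va / (2 * pi * n * Q)
Step 1 — numerator = T * Va = 11999 * 11.87 = 142428.13
Step 2 — 2 * pi * n = 2 * pi * 3.49 = 21.928317
Step 3 — denominator = 21.928317 * 8977 = 196850.5
Step 4 — eta = 142428.13 / 196850.5 ≈ 0.72353 (5 s.f.)

0.72353


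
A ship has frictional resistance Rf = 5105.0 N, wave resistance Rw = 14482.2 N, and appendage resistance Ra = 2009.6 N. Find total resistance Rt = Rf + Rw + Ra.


Formula: Rt = Rf + Rw + Ra
Substituting: Rt = 5105.0 + 14482.2 + 2009.6
Result: Rt = 21596.8 N

21596.8 N


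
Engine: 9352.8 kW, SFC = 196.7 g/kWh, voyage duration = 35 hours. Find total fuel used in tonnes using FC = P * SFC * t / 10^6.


Formula: FC (tonnes) = P * SFC * t / 1,000,000
Step 1 — P * SFC * t = 9352.8 * 196.7 * 35 = 64389351.6 g
Step 2 — FC (tonnes) = 64389351.6 / 1,000,000 ≈ 64.389 tonnes (5 s.f.)

64.389 tonnes


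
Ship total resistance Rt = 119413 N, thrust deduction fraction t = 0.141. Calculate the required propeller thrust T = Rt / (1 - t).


Formula: T = Rt / (1 - t)
Step 1 — (1 - t) = 1 - 0.141 = 0.859
Step 2 — T = 119413 / 0.859 ≈ 139010 N (5 s.f.)

139010 N


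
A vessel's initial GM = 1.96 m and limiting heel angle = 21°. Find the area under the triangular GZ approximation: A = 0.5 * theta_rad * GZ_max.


Formula: GZ_max = GM * sin(theta); Area = 0.5 * theta_rad * GZ_max
Step 1 — GZ_max = 1.96 * sin(21°) = 1.96 * 0.358368 = 0.702401 m
Step 2 — theta_rad = 21 * pi/180 = 0.366519 rad
Step 3 — Area = 0.5 * 0.366519 * 0.702401 ≈ 0.12872 m·rad (5 s.f.)

0.12872 m·rad


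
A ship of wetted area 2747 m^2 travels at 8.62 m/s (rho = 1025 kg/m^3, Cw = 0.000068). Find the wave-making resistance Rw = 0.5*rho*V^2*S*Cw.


Formula: Rw = 0.5 * rho * V^2 * S * Cw
Step 1 — V^2 = 8.62^2 = 74.3044
Step 2 — 0.5 * rho * V^2 = 0.5 * 1025 * 74.3044 = 38081.005
Step 3 — Rw = 38081.005 * 2747 * 0.000068 ≈ 7113.4 N (5 s.f.)

7113.4 N


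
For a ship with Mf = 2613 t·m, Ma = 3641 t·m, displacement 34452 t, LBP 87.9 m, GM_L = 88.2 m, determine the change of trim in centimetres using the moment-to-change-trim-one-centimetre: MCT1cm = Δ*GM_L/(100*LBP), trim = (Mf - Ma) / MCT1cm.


Formula: net trimming moment = Mf - Ma; MCT1cm = Δ*GM_L/(100*LBP); trim = net moment / MCT1cm
Step 1 — net trimming moment = 2613 - 3641 = -1028 t·m
Step 2 — MCT1cm = 34452 * 88.2 / (100 * 87.9) = 345.6958 t·m/cm
Step 3 — trim = -1028 / 345.6958 ≈ -2.9737 cm (5 s.f.)

-2.9737 cm


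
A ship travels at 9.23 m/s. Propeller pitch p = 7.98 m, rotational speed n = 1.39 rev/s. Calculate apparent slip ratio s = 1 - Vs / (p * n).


Formula: s = 1 - Vs / (p * n)
Step 1 — p * n = 7.98 * 1.39 = 11.0922
Step 2 — Vs / (p*n) = 9.23 / 11.0922 = 0.832116 (6 d.p.)
Step 3 — s = 1 - 0.832116 = 0.167884

0.167884


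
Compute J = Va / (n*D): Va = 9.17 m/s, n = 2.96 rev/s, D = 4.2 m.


Formula: J = Va / (n * D)
Step 1 — n * D = 2.96 * 4.2 = 12.432
Step 2 — J = 9.17 / 12.432 ≈ 0.73761 (5 s.f.)

0.73761


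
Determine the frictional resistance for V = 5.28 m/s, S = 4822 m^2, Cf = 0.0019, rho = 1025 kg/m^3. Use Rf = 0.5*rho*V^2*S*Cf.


Formula: Rf = 0.5 * rho * V^2 * S * Cf
Step 1 — V^2 = 5.28^2 = 27.8784
Step 2 — 0.5 * rho * V^2 = 0.5 * 1025 * 27.8784 = 14287.68
Step 3 — Rf = 14287.68 * 4822 * 0.0019 ≈ 130900 N (5 s.f.)

130900 N


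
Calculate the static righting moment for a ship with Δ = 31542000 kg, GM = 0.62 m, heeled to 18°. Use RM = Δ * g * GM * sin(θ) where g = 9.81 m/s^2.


Formula: GZ = GM * sin(theta); RM = disp * g * GZ
Step 1 — GZ = 0.62 * sin(18°) = 0.62 * 0.309017 = 0.191591 m
Step 2 — RM = 31542000 * 9.81 * 0.191591 ≈ 59283000 N·m (5 s.f.)

59283000 N·m


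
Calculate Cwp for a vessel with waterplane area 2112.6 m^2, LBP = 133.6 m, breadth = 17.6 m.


Formula: Cwp = Aw / (L * B)
Step 1 — L * B = 133.6 * 17.6 = 2351.36 m^2
Step 2 — Cwp = 2112.6 / 2351.36 ≈ 0.89846 (5 s.f.)

0.89846


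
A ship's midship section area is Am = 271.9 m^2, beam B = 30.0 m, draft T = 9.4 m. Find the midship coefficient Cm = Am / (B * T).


Formula: Cm = Am / (B * T)
Step 1 — B * T = 30.0 * 9.4 = 282.0 m^2
Step 2 — Cm = 271.9 / 282.0 ≈ 0.96418 (5 s.f.)

0.96418


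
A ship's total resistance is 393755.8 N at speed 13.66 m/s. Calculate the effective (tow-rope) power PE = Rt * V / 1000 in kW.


Formula: PE = Rt * V / 1000 (kW)
Step 1 — PE (W) = 393755.8 * 13.66 = 5378704.228 W
Step 2 — PE (kW) = 5378704.228 / 1000 ≈ 5378.7 kW (5 s.f.)

5378.7 kW


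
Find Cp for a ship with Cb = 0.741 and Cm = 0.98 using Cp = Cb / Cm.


Formula: Cp = Cb / Cm
Substituting: Cp = 0.741 / 0.98
Result: Cp ≈ 0.75612 (5 s.f.)

0.75612


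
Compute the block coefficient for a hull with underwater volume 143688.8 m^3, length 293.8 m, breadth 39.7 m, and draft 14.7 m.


Formula: Cb = V / (L * B * T)
Step 1 — L * B * T = 293.8 * 39.7 * 14.7 = 171458.742 m^3
Step 2 — Cb = 143688.8 / 171458.742 ≈ 0.83804 (5 s.f.)

0.83804


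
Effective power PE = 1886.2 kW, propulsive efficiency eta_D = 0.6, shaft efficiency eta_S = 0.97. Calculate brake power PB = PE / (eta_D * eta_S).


Formula: PB = PE / (eta_D * eta_S)
Step 1 — combined efficiency = eta_D * eta_S = 0.6 * 0.97 = 0.582
Step 2 — PB = 1886.2 / 0.582 ≈ 3240.9 kW (5 s.f.)

3240.9 kW


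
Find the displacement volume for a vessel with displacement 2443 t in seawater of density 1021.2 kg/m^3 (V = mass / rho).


Formula: V = mass / rho
Step 1 — convert tonnes to kg: 2443 t * 1000 = 2443000 kg
Step 2 — V = 2443000 / 1021.2 ≈ 2392.3 m^3 (5 s.f.)

2392.3 m^3


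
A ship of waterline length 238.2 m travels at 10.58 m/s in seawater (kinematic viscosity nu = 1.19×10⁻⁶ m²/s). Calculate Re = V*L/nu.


Formula: Re = V * L / nu
Step 1 — V * L = 10.58 * 238.2 = 2520.156 m^2/s
Step 2 — Re = 2520.156 / 1.19e-6 = 2.12e+09

2.12e+09


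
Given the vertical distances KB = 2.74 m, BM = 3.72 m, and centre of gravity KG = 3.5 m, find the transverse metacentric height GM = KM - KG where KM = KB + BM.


Formula: GM = KB + BM - KG
Step 1 — KM = KB + BM = 2.74 + 3.72 = 6.46 m
Step 2 — GM = KM - KG = 6.46 - 3.5 = 2.96 m

2.96 m


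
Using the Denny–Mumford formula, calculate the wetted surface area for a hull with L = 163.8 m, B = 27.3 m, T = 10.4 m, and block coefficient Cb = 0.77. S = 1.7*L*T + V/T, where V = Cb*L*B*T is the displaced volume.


Formula: S = 1.7*L*T + V/T with V = Cb*L*B*T, i.e. S = L * (1.7*T + Cb*B)
Step 1 — 1.7*T = 1.7 * 10.4 = 17.68 m
Step 2 — Cb*B = 0.77 * 27.3 = 21.021 m
Step 3 — 1.7*T + Cb*B = 17.68 + 21.021 = 38.701 m
Step 4 — S = 163.8 * 38.701 ≈ 6339.2 m^2 (5 s.f.)

6339.2 m^2


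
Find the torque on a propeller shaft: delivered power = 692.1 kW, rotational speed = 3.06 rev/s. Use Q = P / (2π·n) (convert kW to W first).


Formula: Q = P_W / (2 * pi * n)
Step 1 — P_W = 692.1 kW * 1000 = 692100.0 W
Step 2 — 2 * pi * n = 2 * pi * 3.06 = 19.226547
Step 3 — Q = 692100.0 / 19.226547 ≈ 35997 N·m (5 s.f.)

35997 N·m


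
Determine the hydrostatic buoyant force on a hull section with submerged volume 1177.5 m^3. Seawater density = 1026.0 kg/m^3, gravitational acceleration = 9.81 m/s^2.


Formula: Fb = rho * g * V
Substituting: Fb = 1026.0 * 9.81 * 1177.5
Intermediate: 1026.0 * 9.81 = 10065.06
Result: Fb = 10065.06 * 1177.5 ≈ 11852000 N (5 s.f.)

11852000 N


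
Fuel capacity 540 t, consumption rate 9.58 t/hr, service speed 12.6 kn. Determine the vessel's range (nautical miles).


Formula: endurance = fuel / rate; range = endurance * speed
Step 1 — endurance = 540 / 9.58 = 56.3674 hours
Step 2 — range = 56.3674 * 12.6 ≈ 710.23 nautical miles (5 s.f.)

710.23 NM


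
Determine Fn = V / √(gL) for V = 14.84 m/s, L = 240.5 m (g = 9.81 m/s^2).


Formula: Fn = V / sqrt(g * L)
Step 1 — g * L = 9.81 * 240.5 = 2359.305
Step 2 — sqrt(g * L) = sqrt(2359.305) = 48.572678
Step 3 — Fn = 14.84 / 48.572678 ≈ 0.30552 (5 s.f.)

0.30552


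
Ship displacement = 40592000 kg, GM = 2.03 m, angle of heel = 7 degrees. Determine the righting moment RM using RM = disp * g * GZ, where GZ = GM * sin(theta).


Formula: GZ = GM * sin(theta); RM = disp * g * GZ
Step 1 — GZ = 2.03 * sin(7°) = 2.03 * 0.121869 = 0.247394 m
Step 2 — RM = 40592000 * 9.81 * 0.247394 ≈ 98514000 N·m (5 s.f.)

98514000 N·m


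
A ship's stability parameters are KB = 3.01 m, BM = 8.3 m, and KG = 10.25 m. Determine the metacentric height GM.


Formula: GM = KB + BM - KG
Step 1 — KM = KB + BM = 3.01 + 8.3 = 11.31 m
Step 2 — GM = KM - KG = 11.31 - 10.25 = 1.06 m

1.06 m


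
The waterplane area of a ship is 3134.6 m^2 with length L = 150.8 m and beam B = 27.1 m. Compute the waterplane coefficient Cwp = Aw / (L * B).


Formula: Cwp = Aw / (L * B)
Step 1 — L * B = 150.8 * 27.1 = 4086.68 m^2
Step 2 — Cwp = 3134.6 / 4086.68 ≈ 0.76703 (5 s.f.)

0.76703


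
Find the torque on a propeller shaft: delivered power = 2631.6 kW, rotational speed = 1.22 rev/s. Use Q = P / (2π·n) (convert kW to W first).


Formula: Q = P_W / (2 * pi * n)
Step 1 — P_W = 2631.6 kW * 1000 = 2631600.0 W
Step 2 — 2 * pi * n = 2 * pi * 1.22 = 7.665486
Step 3 — Q = 2631600.0 / 7.665486 ≈ 343310 N·m (5 s.f.)

343310 N·m


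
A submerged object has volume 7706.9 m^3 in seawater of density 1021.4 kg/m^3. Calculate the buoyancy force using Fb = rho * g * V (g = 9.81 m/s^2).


Formula: Fb = rho * g * V
Substituting: Fb = 1021.4 * 9.81 * 7706.9
Intermediate: 1021.4 * 9.81 = 10019.934
Result: Fb = 10019.934 * 7706.9 ≈ 77223000 N (5 s.f.)

77223000 N


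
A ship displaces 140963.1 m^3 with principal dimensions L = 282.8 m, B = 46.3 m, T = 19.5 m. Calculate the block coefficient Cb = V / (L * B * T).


Formula: Cb = V / (L * B * T)
Step 1 — L * B * T = 282.8 * 46.3 * 19.5 = 255325.98 m^3
Step 2 — Cb = 140963.1 / 255325.98 ≈ 0.55209 (5 s.f.)

0.55209


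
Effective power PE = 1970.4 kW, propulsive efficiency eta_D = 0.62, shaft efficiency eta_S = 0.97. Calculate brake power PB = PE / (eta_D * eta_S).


Formula: PB = PE / (eta_D * eta_S)
Step 1 — combined efficiency = eta_D * eta_S = 0.62 * 0.97 = 0.6014
Step 2 — PB = 1970.4 / 0.6014 ≈ 3276.4 kW (5 s.f.)

3276.4 kW


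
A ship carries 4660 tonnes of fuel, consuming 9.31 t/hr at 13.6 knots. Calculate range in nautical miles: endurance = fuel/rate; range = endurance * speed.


Formula: endurance = fuel / rate; range = endurance * speed
Step 1 — endurance = 4660 / 9.31 = 500.5371 hours
Step 2 — range = 500.5371 * 13.6 ≈ 6807.3 nautical miles (5 s.f.)

6807.3 NM


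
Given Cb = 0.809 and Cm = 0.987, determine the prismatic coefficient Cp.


Formula: Cp = Cb / Cm
Substituting: Cp = 0.809 / 0.987
Result: Cp ≈ 0.81966 (5 s.f.)

0.81966


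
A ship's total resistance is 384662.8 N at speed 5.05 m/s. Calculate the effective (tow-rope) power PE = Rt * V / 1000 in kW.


Formula: PE = Rt * V / 1000 (kW)
Step 1 — PE (W) = 384662.8 * 5.05 = 1942547.14 W
Step 2 — PE (kW) = 1942547.14 / 1000 ≈ 1942.5 kW (5 s.f.)

1942.5 kW


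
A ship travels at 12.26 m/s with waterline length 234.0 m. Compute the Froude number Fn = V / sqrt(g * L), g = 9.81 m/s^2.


Formula: Fn = V / sqrt(g * L)
Step 1 — g * L = 9.81 * 234.0 = 2295.54
Step 2 — sqrt(g * L) = sqrt(2295.54) = 47.911794
Step 3 — Fn = 12.26 / 47.911794 ≈ 0.25589 (5 s.f.)

0.25589


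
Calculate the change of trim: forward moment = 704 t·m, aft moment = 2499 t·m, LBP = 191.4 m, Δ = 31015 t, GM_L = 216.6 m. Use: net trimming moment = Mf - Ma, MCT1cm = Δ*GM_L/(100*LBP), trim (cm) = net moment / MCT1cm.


Formula: net trimming moment = Mf - Ma; MCT1cm = Δ*GM_L/(100*LBP); trim = net moment / MCT1cm
Step 1 — net trimming moment = 704 - 2499 = -1795 t·m
Step 2 — MCT1cm = 31015 * 216.6 / (100 * 191.4) = 350.9848 t·m/cm
Step 3 — trim = -1795 / 350.9848 ≈ -5.1142 cm (5 s.f.)

-5.1142 cm


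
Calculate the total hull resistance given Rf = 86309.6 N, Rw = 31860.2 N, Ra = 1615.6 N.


Formula: Rt = Rf + Rw + Ra
Substituting: Rt = 86309.6 + 31860.2 + 1615.6
Result: Rt = 119785.4 N

119785.4 N


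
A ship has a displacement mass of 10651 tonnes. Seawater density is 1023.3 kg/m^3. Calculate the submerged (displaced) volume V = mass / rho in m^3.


Formula: V = mass / rho
Step 1 — convert tonnes to kg: 10651 t * 1000 = 10651000 kg
Step 2 — V = 10651000 / 1023.3 ≈ 10408 m^3 (5 s.f.)

10408 m^3


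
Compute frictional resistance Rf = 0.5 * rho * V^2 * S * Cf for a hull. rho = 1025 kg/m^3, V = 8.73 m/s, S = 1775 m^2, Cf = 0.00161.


Formula: Rf = 0.5 * rho * V^2 * S * Cf
Step 1 — V^2 = 8.73^2 = 76.2129
Step 2 — 0.5 * rho * V^2 = 0.5 * 1025 * 76.2129 = 39059.11125
Step 3 — Rf = 39059.11125 * 1775 * 0.00161 ≈ 111620 N (5 s.f.)

111620 N


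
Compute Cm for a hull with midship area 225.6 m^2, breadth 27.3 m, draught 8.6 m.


Formula: Cm = Am / (B * T)
Step 1 — B * T = 27.3 * 8.6 = 234.78 m^2
Step 2 — Cm = 225.6 / 234.78 ≈ 0.96090 (5 s.f.)

0.96090


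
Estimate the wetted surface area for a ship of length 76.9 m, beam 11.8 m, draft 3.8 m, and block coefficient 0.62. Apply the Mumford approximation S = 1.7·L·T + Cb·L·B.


Formula: S = 1.7*L*T + V/T with V = Cb*L*B*T, i.e. S = L * (1.7*T + Cb*B)
Step 1 — 1.7*T = 1.7 * 3.8 = 6.46 m
Step 2 — Cb*B = 0.62 * 11.8 = 7.316 m
Step 3 — 1.7*T + Cb*B = 6.46 + 7.316 = 13.776 m
Step 4 — S = 76.9 * 13.776 ≈ 1059.4 m^2 (5 s.f.)

1059.4 m^2


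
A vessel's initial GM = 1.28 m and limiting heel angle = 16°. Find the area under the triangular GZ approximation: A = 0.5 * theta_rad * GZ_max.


Formula: GZ_max = GM * sin(theta); Area = 0.5 * theta_rad * GZ_max
Step 1 — GZ_max = 1.28 * sin(16°) = 1.28 * 0.275637 = 0.352815 m
Step 2 — theta_rad = 16 * pi/180 = 0.279253 rad
Step 3 — Area = 0.5 * 0.279253 * 0.352815 ≈ 0.049262 m·rad (5 s.f.)

0.049262 m·rad


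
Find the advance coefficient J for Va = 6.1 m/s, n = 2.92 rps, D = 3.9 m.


Formula: J = Va / (n * D)
Step 1 — n * D = 2.92 * 3.9 = 11.388
Step 2 — J = 6.1 / 11.388 ≈ 0.53565 (5 s.f.)

0.53565


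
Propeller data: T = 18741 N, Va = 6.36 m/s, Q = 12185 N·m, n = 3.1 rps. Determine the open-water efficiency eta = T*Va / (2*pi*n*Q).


Formula: eta = T * Va / (2 * pi * n * Q)
Step 1 — numerator = T * Va = 18741 * 6.36 = 119192.76
Step 2 — 2 * pi * n = 2 * pi * 3.1 = 19.477874
Step 3 — denominator = 19.477874 * 12185 = 237337.89
Step 4 — eta = 119192.76 / 237337.89 ≈ 0.50221 (5 s.f.)

0.50221


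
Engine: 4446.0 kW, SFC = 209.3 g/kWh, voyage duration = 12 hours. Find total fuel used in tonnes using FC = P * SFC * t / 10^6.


Formula: FC (tonnes) = P * SFC * t / 1,000,000
Step 1 — P * SFC * t = 4446.0 * 209.3 * 12 = 11166573.6 g
Step 2 — FC (tonnes) = 11166573.6 / 1,000,000 ≈ 11.167 tonnes (5 s.f.)

11.167 tonnes


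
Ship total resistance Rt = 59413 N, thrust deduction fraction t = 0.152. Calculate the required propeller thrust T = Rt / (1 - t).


Formula: T = Rt / (1 - t)
Step 1 — (1 - t) = 1 - 0.152 = 0.848
Step 2 — T = 59413 / 0.848 ≈ 70062 N (5 s.f.)

70062 N


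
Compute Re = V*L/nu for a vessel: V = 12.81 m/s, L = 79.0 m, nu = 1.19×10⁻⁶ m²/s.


Formula: Re = V * L / nu
Step 1 — V * L = 12.81 * 79.0 = 1011.99 m^2/s
Step 2 — Re = 1011.99 / 1.19e-6 = 8.50e+08

8.50e+08


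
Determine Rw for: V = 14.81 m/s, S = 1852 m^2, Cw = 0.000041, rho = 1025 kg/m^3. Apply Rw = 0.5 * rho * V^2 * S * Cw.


Formula: Rw = 0.5 * rho * V^2 * S * Cw
Step 1 — V^2 = 14.81^2 = 219.3361
Step 2 — 0.5 * rho * V^2 = 0.5 * 1025 * 219.3361 = 112409.75125
Step 3 — Rw = 112409.75125 * 1852 * 0.000041 ≈ 8535.5 N (5 s.f.)

8535.5 N


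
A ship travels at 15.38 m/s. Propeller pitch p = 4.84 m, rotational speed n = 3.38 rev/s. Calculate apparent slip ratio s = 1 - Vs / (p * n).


Formula: s = 1 - Vs / (p * n)
Step 1 — p * n = 4.84 * 3.38 = 16.3592
Step 2 — Vs / (p*n) = 15.38 / 16.3592 = 0.940144 (6 d.p.)
Step 3 — s = 1 - 0.940144 = 0.059856

0.059856


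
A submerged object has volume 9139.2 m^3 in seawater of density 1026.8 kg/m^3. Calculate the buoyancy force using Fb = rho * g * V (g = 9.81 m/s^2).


Formula: Fb = rho * g * V
Substituting: Fb = 1026.8 * 9.81 * 9139.2
Intermediate: 1026.8 * 9.81 = 10072.908
Result: Fb = 10072.908 * 9139.2 ≈ 92058000 N (5 s.f.)

92058000 N


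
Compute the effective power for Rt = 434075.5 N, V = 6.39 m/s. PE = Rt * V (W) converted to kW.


Formula: PE = Rt * V / 1000 (kW)
Step 1 — PE (W) = 434075.5 * 6.39 = 2773742.445 W
Step 2 — PE (kW) = 2773742.445 / 1000 ≈ 2773.7 kW (5 s.f.)

2773.7 kW


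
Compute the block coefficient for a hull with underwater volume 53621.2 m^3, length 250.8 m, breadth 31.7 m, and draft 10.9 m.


Formula: Cb = V / (L * B * T)
Step 1 — L * B * T = 250.8 * 31.7 * 10.9 = 86658.924 m^3
Step 2 — Cb = 53621.2 / 86658.924 ≈ 0.61876 (5 s.f.)

0.61876


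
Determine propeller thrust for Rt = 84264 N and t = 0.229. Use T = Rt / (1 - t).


Formula: T = Rt / (1 - t)
Step 1 — (1 - t) = 1 - 0.229 = 0.771
Step 2 — T = 84264 / 0.771 ≈ 109290 N (5 s.f.)

109290 N


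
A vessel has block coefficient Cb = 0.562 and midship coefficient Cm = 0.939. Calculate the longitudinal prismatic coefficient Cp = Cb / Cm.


Formula: Cp = Cb / Cm
Substituting: Cp = 0.562 / 0.939
Result: Cp ≈ 0.59851 (5 s.f.)

0.59851


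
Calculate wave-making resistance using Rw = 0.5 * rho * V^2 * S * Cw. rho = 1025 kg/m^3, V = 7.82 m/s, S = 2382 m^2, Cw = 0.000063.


Formula: Rw = 0.5 * rho * V^2 * S * Cw
Step 1 — V^2 = 7.82^2 = 61.1524
Step 2 — 0.5 * rho * V^2 = 0.5 * 1025 * 61.1524 = 31340.605
Step 3 — Rw = 31340.605 * 2382 * 0.000063 ≈ 4703.2 N (5 s.f.)

4703.2 N


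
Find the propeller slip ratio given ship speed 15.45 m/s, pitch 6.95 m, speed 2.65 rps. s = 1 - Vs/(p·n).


Formula: s = 1 - Vs / (p * n)
Step 1 — p * n = 6.95 * 2.65 = 18.4175
Step 2 — Vs / (p*n) = 15.45 / 18.4175 = 0.838876 (6 d.p.)
Step 3 — s = 1 - 0.838876 = 0.161124

0.161124


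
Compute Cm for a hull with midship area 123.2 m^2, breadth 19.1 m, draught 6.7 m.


Formula: Cm = Am / (B * T)
Step 1 — B * T = 19.1 * 6.7 = 127.97 m^2
Step 2 — Cm = 123.2 / 127.97 ≈ 0.96273 (5 s.f.)

0.96273


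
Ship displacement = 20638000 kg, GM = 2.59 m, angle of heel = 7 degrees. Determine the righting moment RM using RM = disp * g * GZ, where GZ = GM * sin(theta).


Formula: GZ = GM * sin(theta); RM = disp * g * GZ
Step 1 — GZ = 2.59 * sin(7°) = 2.59 * 0.121869 = 0.315641 m
Step 2 — RM = 20638000 * 9.81 * 0.315641 ≈ 63904000 N·m (5 s.f.)

63904000 N·m


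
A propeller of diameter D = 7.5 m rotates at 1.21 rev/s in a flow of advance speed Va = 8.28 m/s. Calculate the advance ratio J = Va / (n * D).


Formula: J = Va / (n * D)
Step 1 — n * D = 1.21 * 7.5 = 9.075
Step 2 — J = 8.28 / 9.075 ≈ 0.91240 (5 s.f.)

0.91240


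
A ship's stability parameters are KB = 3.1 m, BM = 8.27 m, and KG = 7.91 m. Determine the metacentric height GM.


Formula: GM = KB + BM - KG
Step 1 — KM = KB + BM = 3.1 + 8.27 = 11.37 m
Step 2 — GM = KM - KG = 11.37 - 7.91 = 3.46 m

3.46 m


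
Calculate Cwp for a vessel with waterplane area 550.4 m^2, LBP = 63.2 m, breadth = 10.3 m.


Formula: Cwp = Aw / (L * B)
Step 1 — L * B = 63.2 * 10.3 = 650.96 m^2
Step 2 — Cwp = 550.4 / 650.96 ≈ 0.84552 (5 s.f.)

0.84552


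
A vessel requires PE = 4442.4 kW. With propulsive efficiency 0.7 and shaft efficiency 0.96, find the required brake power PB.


Formula: PB = PE / (eta_D * eta_S)
Step 1 — combined efficiency = eta_D * eta_S = 0.7 * 0.96 = 0.672
Step 2 — PB = 4442.4 / 0.672 ≈ 6610.7 kW (5 s.f.)

6610.7 kW


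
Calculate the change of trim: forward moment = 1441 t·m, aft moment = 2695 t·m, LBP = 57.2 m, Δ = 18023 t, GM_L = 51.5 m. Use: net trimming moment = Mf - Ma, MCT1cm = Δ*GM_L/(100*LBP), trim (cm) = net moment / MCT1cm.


Formula: net trimming moment = Mf - Ma; MCT1cm = Δ*GM_L/(100*LBP); trim = net moment / MCT1cm
Step 1 — net trimming moment = 1441 - 2695 = -1254 t·m
Step 2 — MCT1cm = 18023 * 51.5 / (100 * 57.2) = 162.27 t·m/cm
Step 3 — trim = -1254 / 162.27 ≈ -7.7279 cm (5 s.f.)

-7.7279 cm


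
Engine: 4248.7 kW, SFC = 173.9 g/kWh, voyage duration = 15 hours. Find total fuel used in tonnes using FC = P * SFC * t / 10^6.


Formula: FC (tonnes) = P * SFC * t / 1,000,000
Step 1 — P * SFC * t = 4248.7 * 173.9 * 15 = 11082733.95 g
Step 2 — FC (tonnes) = 11082733.95 / 1,000,000 ≈ 11.083 tonnes (5 s.f.)

11.083 tonnes


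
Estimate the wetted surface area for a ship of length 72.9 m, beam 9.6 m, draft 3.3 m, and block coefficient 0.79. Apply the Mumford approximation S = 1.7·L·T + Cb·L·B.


Formula: S = 1.7*L*T + V/T with V = Cb*L*B*T, i.e. S = L * (1.7*T + Cb*B)
Step 1 — 1.7*T = 1.7 * 3.3 = 5.61 m
Step 2 — Cb*B = 0.79 * 9.6 = 7.584 m
Step 3 — 1.7*T + Cb*B = 5.61 + 7.584 = 13.194 m
Step 4 — S = 72.9 * 13.194 ≈ 961.84 m^2 (5 s.f.)

961.84 m^2


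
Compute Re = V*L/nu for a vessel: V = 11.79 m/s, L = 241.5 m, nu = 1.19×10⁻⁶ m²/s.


Formula: Re = V * L / nu
Step 1 — V * L = 11.79 * 241.5 = 2847.285 m^2/s
Step 2 — Re = 2847.285 / 1.19e-6 = 2.39e+09

2.39e+09


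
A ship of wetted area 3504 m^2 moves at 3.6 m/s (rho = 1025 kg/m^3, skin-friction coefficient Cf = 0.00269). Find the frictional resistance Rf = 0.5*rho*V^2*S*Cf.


Formula: Rf = 0.5 * rho * V^2 * S * Cf
Step 1 — V^2 = 3.6^2 = 12.96
Step 2 — 0.5 * rho * V^2 = 0.5 * 1025 * 12.96 = 6642.0
Step 3 — Rf = 6642.0 * 3504 * 0.00269 ≈ 62606 N (5 s.f.)

62606 N


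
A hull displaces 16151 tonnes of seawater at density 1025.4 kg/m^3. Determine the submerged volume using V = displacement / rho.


Formula: V = mass / rho
Step 1 — convert tonnes to kg: 16151 t * 1000 = 16151000 kg
Step 2 — V = 16151000 / 1025.4 ≈ 15751 m^3 (5 s.f.)

15751 m^3


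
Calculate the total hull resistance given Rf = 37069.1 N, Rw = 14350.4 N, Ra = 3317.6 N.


Formula: Rt = Rf + Rw + Ra
Substituting: Rt = 37069.1 + 14350.4 + 3317.6
Result: Rt = 54737.1 N

54737.1 N


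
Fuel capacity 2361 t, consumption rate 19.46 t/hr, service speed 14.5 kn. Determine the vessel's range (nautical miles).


Formula: endurance = fuel / rate; range = endurance * speed
Step 1 — endurance = 2361 / 19.46 = 121.3258 hours
Step 2 — range = 121.3258 * 14.5 ≈ 1759.2 nautical miles (5 s.f.)

1759.2 NM


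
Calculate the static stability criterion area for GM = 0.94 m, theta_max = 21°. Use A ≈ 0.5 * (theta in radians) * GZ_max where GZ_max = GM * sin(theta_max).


Formula: GZ_max = GM * sin(theta); Area = 0.5 * theta_rad * GZ_max
Step 1 — GZ_max = 0.94 * sin(21°) = 0.94 * 0.358368 = 0.336866 m
Step 2 — theta_rad = 21 * pi/180 = 0.366519 rad
Step 3 — Area = 0.5 * 0.366519 * 0.336866 ≈ 0.061734 m·rad (5 s.f.)

0.061734 m·rad


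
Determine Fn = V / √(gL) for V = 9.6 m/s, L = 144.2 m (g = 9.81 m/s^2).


Formula: Fn = V / sqrt(g * L)
Step 1 — g * L = 9.81 * 144.2 = 1414.602
Step 2 — sqrt(g * L) = sqrt(1414.602) = 37.611195
Step 3 — Fn = 9.6 / 37.611195 ≈ 0.25524 (5 s.f.)

0.25524


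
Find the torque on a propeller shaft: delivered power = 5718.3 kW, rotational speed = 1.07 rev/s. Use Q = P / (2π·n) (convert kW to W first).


Formula: Q = P_W / (2 * pi * n)
Step 1 — P_W = 5718.3 kW * 1000 = 5718300.0 W
Step 2 — 2 * pi * n = 2 * pi * 1.07 = 6.723008
Step 3 — Q = 5718300.0 / 6.723008 ≈ 850560 N·m (5 s.f.)

850560 N·m


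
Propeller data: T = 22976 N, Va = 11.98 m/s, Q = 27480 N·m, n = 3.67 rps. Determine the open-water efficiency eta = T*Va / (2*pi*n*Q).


Formula: eta = T * Va / (2 * pi * n * Q)
Step 1 — numerator = T * Va = 22976 * 11.98 = 275252.48
Step 2 — 2 * pi * n = 2 * pi * 3.67 = 23.05929
Step 3 — denominator = 23.05929 * 27480 = 633669.29
Step 4 — eta = 275252.48 / 633669.29 ≈ 0.43438 (5 s.f.)

0.43438


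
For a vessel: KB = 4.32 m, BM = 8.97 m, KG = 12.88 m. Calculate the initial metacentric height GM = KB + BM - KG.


Formula: GM = KB + BM - KG
Step 1 — KM = KB + BM = 4.32 + 8.97 = 13.29 m
Step 2 — GM = KM - KG = 13.29 - 12.88 = 0.41 m

0.41 m


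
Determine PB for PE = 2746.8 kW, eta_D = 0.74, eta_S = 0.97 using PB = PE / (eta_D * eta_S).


Formula: PB = PE / (eta_D * eta_S)
Step 1 — combined efficiency = eta_D * eta_S = 0.74 * 0.97 = 0.7178
Step 2 — PB = 2746.8 / 0.7178 ≈ 3826.7 kW (5 s.f.)

3826.7 kW


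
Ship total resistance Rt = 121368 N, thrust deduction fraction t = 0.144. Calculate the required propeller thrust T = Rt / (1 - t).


Formula: T = Rt / (1 - t)
Step 1 — (1 - t) = 1 - 0.144 = 0.856
Step 2 — T = 121368 / 0.856 ≈ 141790 N (5 s.f.)

141790 N


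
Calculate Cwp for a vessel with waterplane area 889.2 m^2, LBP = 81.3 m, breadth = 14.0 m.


Formula: Cwp = Aw / (L * B)
Step 1 — L * B = 81.3 * 14.0 = 1138.2 m^2
Step 2 — Cwp = 889.2 / 1138.2 ≈ 0.78123 (5 s.f.)

0.78123


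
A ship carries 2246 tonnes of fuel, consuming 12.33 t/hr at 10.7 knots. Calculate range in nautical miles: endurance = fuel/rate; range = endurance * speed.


Formula: endurance = fuel / rate; range = endurance * speed
Step 1 — endurance = 2246 / 12.33 = 182.1573 hours
Step 2 — range = 182.1573 * 10.7 ≈ 1949.1 nautical miles (5 s.f.)

1949.1 NM


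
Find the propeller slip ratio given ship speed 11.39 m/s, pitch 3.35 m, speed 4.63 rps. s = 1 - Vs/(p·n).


Formula: s = 1 - Vs / (p * n)
Step 1 — p * n = 3.35 * 4.63 = 15.5105
Step 2 — Vs / (p*n) = 11.39 / 15.5105 = 0.734341 (6 d.p.)
Step 3 — s = 1 - 0.734341 = 0.265659

0.265659


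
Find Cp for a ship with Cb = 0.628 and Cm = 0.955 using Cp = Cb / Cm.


Formula: Cp = Cb / Cm
Substituting: Cp = 0.628 / 0.955
Result: Cp ≈ 0.65759 (5 s.f.)

0.65759


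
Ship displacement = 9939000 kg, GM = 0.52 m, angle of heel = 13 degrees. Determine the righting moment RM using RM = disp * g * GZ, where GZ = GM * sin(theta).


Formula: GZ = GM * sin(theta); RM = disp * g * GZ
Step 1 — GZ = 0.52 * sin(13°) = 0.52 * 0.224951 = 0.116975 m
Step 2 — RM = 9939000 * 9.81 * 0.116975 ≈ 11405000 N·m (5 s.f.)

11405000 N·m


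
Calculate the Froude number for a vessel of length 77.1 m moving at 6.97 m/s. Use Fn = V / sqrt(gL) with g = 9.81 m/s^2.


Formula: Fn = V / sqrt(g * L)
Step 1 — g * L = 9.81 * 77.1 = 756.351
Step 2 — sqrt(g * L) = sqrt(756.351) = 27.501836
Step 3 — Fn = 6.97 / 27.501836 ≈ 0.25344 (5 s.f.)

0.25344


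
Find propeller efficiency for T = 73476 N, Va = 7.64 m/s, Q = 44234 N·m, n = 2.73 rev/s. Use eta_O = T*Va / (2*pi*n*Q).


Formula: eta = T * Va / (2 * pi * n * Q)
Step 1 — numerator = T * Va = 73476 * 7.64 = 561356.64
Step 2 — 2 * pi * n = 2 * pi * 2.73 = 17.153096
Step 3 — denominator = 17.153096 * 44234 = 758750.05
Step 4 — eta = 561356.64 / 758750.05 ≈ 0.73984 (5 s.f.)

0.73984


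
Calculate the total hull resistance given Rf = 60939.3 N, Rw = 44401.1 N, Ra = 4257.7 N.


Formula: Rt = Rf + Rw + Ra
Substituting: Rt = 60939.3 + 44401.1 + 4257.7
Result: Rt = 109598.1 N

109598.1 N


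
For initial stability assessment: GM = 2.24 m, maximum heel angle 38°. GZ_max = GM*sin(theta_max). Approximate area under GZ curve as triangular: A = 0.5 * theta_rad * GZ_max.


Formula: GZ_max = GM * sin(theta); Area = 0.5 * theta_rad * GZ_max
Step 1 — GZ_max = 2.24 * sin(38°) = 2.24 * 0.615661 = 1.379081 m
Step 2 — theta_rad = 38 * pi/180 = 0.663225 rad
Step 3 — Area = 0.5 * 0.663225 * 1.379081 ≈ 0.45732 m·rad (5 s.f.)

0.45732 m·rad


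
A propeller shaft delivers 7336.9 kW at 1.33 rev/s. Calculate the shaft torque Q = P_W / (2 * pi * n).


Formula: Q = P_W / (2 * pi * n)
Step 1 — P_W = 7336.9 kW * 1000 = 7336900.0 W
Step 2 — 2 * pi * n = 2 * pi * 1.33 = 8.356636
Step 3 — Q = 7336900.0 / 8.356636 ≈ 877970 N·m (5 s.f.)

877970 N·m


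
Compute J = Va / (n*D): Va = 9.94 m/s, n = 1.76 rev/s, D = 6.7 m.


Formula: J = Va / (n * D)
Step 1 — n * D = 1.76 * 6.7 = 11.792
Step 2 — J = 9.94 / 11.792 ≈ 0.84294 (5 s.f.)

0.84294


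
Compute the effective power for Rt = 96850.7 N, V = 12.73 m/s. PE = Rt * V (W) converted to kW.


Formula: PE = Rt * V / 1000 (kW)
Step 1 — PE (W) = 96850.7 * 12.73 = 1232909.411 W
Step 2 — PE (kW) = 1232909.411 / 1000 ≈ 1232.9 kW (5 s.f.)

1232.9 kW


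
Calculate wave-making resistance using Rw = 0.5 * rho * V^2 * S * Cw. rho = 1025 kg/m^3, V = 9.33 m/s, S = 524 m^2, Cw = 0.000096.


Formula: Rw = 0.5 * rho * V^2 * S * Cw
Step 1 — V^2 = 9.33^2 = 87.0489
Step 2 — 0.5 * rho * V^2 = 0.5 * 1025 * 87.0489 = 44612.56125
Step 3 — Rw = 44612.56125 * 524 * 0.000096 ≈ 2244.2 N (5 s.f.)

2244.2 N


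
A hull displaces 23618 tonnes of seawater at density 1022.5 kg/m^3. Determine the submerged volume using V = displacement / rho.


Formula: V = mass / rho
Step 1 — convert tonnes to kg: 23618 t * 1000 = 23618000 kg
Step 2 — V = 23618000 / 1022.5 ≈ 23098 m^3 (5 s.f.)

23098 m^3


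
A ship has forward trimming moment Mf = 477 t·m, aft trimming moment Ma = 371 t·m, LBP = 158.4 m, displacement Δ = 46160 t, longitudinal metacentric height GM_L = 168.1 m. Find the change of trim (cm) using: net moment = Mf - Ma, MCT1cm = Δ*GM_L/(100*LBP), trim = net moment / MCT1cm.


Formula: net trimming moment = Mf - Ma; MCT1cm = Δ*GM_L/(100*LBP); trim = net moment / MCT1cm
Step 1 — net trimming moment = 477 - 371 = 106 t·m
Step 2 — MCT1cm = 46160 * 168.1 / (100 * 158.4) = 489.8672 t·m/cm
Step 3 — trim = 106 / 489.8672 ≈ 0.21639 cm (5 s.f.)

0.21639 cm


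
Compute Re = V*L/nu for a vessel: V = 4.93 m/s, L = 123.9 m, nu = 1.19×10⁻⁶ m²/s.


Formula: Re = V * L / nu
Step 1 — V * L = 4.93 * 123.9 = 610.827 m^2/s
Step 2 — Re = 610.827 / 1.19e-6 = 5.13e+08

5.13e+08


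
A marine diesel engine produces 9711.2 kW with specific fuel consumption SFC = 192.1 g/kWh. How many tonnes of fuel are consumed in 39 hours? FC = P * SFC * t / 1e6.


Formula: FC (tonnes) = P * SFC * t / 1,000,000
Step 1 — P * SFC * t = 9711.2 * 192.1 * 39 = 72755339.28 g
Step 2 — FC (tonnes) = 72755339.28 / 1,000,000 ≈ 72.755 tonnes (5 s.f.)

72.755 tonnes


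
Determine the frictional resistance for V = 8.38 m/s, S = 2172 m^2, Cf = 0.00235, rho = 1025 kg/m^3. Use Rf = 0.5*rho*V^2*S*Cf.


Formula: Rf = 0.5 * rho * V^2 * S * Cf
Step 1 — V^2 = 8.38^2 = 70.2244
Step 2 — 0.5 * rho * V^2 = 0.5 * 1025 * 70.2244 = 35990.005
Step 3 — Rf = 35990.005 * 2172 * 0.00235 ≈ 183700 N (5 s.f.)

183700 N


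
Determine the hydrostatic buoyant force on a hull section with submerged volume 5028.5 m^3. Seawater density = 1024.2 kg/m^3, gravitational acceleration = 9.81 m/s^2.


Formula: Fb = rho * g * V
Substituting: Fb = 1024.2 * 9.81 * 5028.5
Intermediate: 1024.2 * 9.81 = 10047.402
Result: Fb = 10047.402 * 5028.5 ≈ 50523000 N (5 s.f.)

50523000 N


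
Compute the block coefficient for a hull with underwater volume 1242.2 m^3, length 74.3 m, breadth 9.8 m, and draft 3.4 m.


Formula: Cb = V / (L * B * T)
Step 1 — L * B * T = 74.3 * 9.8 * 3.4 = 2475.676 m^3
Step 2 — Cb = 1242.2 / 2475.676 ≈ 0.50176 (5 s.f.)

0.50176


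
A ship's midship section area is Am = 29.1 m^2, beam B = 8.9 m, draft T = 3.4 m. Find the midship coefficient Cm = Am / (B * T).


Formula: Cm = Am / (B * T)
Step 1 — B * T = 8.9 * 3.4 = 30.26 m^2
Step 2 — Cm = 29.1 / 30.26 ≈ 0.96167 (5 s.f.)

0.96167


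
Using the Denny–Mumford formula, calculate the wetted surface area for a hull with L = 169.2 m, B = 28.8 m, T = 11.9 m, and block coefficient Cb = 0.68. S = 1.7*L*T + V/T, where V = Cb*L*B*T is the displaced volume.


Formula: S = 1.7*L*T + V/T with V = Cb*L*B*T, i.e. S = L * (1.7*T + Cb*B)
Step 1 — 1.7*T = 1.7 * 11.9 = 20.23 m
Step 2 — Cb*B = 0.68 * 28.8 = 19.584 m
Step 3 — 1.7*T + Cb*B = 20.23 + 19.584 = 39.814 m
Step 4 — S = 169.2 * 39.814 ≈ 6736.5 m^2 (5 s.f.)

6736.5 m^2


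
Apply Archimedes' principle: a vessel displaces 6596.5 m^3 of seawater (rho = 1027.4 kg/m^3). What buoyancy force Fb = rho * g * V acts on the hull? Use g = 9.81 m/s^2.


Formula: Fb = rho * g * V
Substituting: Fb = 1027.4 * 9.81 * 6596.5
Intermediate: 1027.4 * 9.81 = 10078.794
Result: Fb = 10078.794 * 6596.5 ≈ 66485000 N (5 s.f.)

66485000 N


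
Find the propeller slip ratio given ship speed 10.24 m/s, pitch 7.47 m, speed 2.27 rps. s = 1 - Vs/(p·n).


Formula: s = 1 - Vs / (p * n)
Step 1 — p * n = 7.47 * 2.27 = 16.9569
Step 2 — Vs / (p*n) = 10.24 / 16.9569 = 0.603884 (6 d.p.)
Step 3 — s = 1 - 0.603884 = 0.396116

0.396116


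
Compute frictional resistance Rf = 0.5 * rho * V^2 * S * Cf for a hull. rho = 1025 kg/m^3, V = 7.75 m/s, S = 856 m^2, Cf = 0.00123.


Formula: Rf = 0.5 * rho * V^2 * S * Cf
Step 1 — V^2 = 7.75^2 = 60.0625
Step 2 — 0.5 * rho * V^2 = 0.5 * 1025 * 60.0625 = 30782.03125
Step 3 — Rf = 30782.03125 * 856 * 0.00123 ≈ 32410 N (5 s.f.)

32410 N


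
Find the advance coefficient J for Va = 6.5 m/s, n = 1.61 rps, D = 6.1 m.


Formula: J = Va / (n * D)
Step 1 — n * D = 1.61 * 6.1 = 9.821
Step 2 — J = 6.5 / 9.821 ≈ 0.66185 (5 s.f.)

0.66185


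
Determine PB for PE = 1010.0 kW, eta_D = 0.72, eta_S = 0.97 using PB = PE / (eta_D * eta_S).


Formula: PB = PE / (eta_D * eta_S)
Step 1 — combined efficiency = eta_D * eta_S = 0.72 * 0.97 = 0.6984
Step 2 — PB = 1010.0 / 0.6984 ≈ 1446.2 kW (5 s.f.)

1446.2 kW


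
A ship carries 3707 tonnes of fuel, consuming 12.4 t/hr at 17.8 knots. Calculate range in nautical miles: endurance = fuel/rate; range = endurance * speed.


Formula: endurance = fuel / rate; range = endurance * speed
Step 1 — endurance = 3707 / 12.4 = 298.9516 hours
Step 2 — range = 298.9516 * 17.8 ≈ 5321.3 nautical miles (5 s.f.)

5321.3 NM


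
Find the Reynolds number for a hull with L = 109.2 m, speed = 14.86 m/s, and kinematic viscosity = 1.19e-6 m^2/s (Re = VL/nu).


Formula: Re = V * L / nu
Step 1 — V * L = 14.86 * 109.2 = 1622.712 m^2/s
Step 2 — Re = 1622.712 / 1.19e-6 = 1.36e+09

1.36e+09


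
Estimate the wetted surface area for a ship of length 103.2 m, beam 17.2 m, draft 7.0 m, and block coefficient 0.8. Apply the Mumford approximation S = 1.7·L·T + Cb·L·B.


Formula: S = 1.7*L*T + V/T with V = Cb*L*B*T, i.e. S = L * (1.7*T + Cb*B)
Step 1 — 1.7*T = 1.7 * 7.0 = 11.9 m
Step 2 — Cb*B = 0.8 * 17.2 = 13.76 m
Step 3 — 1.7*T + Cb*B = 11.9 + 13.76 = 25.66 m
Step 4 — S = 103.2 * 25.66 ≈ 2648.1 m^2 (5 s.f.)

2648.1 m^2


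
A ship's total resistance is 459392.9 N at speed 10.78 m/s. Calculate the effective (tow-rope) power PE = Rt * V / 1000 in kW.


Formula: PE = Rt * V / 1000 (kW)
Step 1 — PE (W) = 459392.9 * 10.78 = 4952255.462 W
Step 2 — PE (kW) = 4952255.462 / 1000 ≈ 4952.3 kW (5 s.f.)

4952.3 kW


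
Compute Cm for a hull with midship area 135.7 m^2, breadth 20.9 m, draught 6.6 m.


Formula: Cm = Am / (B * T)
Step 1 — B * T = 20.9 * 6.6 = 137.94 m^2
Step 2 — Cm = 135.7 / 137.94 ≈ 0.98376 (5 s.f.)

0.98376


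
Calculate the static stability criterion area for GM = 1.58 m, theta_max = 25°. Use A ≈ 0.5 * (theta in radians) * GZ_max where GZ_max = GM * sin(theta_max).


Formula: GZ_max = GM * sin(theta); Area = 0.5 * theta_rad * GZ_max
Step 1 — GZ_max = 1.58 * sin(25°) = 1.58 * 0.422618 = 0.667736 m
Step 2 — theta_rad = 25 * pi/180 = 0.436332 rad
Step 3 — Area = 0.5 * 0.436332 * 0.667736 ≈ 0.14568 m·rad (5 s.f.)

0.14568 m·rad


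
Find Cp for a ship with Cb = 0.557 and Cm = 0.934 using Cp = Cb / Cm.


Formula: Cp = Cb / Cm
Substituting: Cp = 0.557 / 0.934
Result: Cp ≈ 0.59636 (5 s.f.)

0.59636


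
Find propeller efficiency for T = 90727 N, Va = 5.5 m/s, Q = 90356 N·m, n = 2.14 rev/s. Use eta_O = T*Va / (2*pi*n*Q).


Formula: eta = T * Va / (2 * pi * n * Q)
Step 1 — numerator = T * Va = 90727 * 5.5 = 498998.5
Step 2 — 2 * pi * n = 2 * pi * 2.14 = 13.446017
Step 3 — denominator = 13.446017 * 90356 = 1214928.31
Step 4 — eta = 498998.5 / 1214928.31 ≈ 0.41072 (5 s.f.)

0.41072


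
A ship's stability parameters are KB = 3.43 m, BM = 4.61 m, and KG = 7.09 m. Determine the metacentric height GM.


Formula: GM = KB + BM - KG
Step 1 — KM = KB + BM = 3.43 + 4.61 = 8.04 m
Step 2 — GM = KM - KG = 8.04 - 7.09 = 0.95 m

0.95 m


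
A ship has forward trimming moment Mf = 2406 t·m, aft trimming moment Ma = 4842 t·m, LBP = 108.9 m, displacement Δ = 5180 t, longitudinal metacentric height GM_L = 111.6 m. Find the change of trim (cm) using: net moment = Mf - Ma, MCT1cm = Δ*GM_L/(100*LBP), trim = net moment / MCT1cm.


Formula: net trimming moment = Mf - Ma; MCT1cm = Δ*GM_L/(100*LBP); trim = net moment / MCT1cm
Step 1 — net trimming moment = 2406 - 4842 = -2436 t·m
Step 2 — MCT1cm = 5180 * 111.6 / (100 * 108.9) = 53.0843 t·m/cm
Step 3 — trim = -2436 / 53.0843 ≈ -45.889 cm (5 s.f.)

-45.889 cm


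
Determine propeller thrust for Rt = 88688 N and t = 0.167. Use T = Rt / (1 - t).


Formula: T = Rt / (1 - t)
Step 1 — (1 - t) = 1 - 0.167 = 0.833
Step 2 — T = 88688 / 0.833 ≈ 106470 N (5 s.f.)

106470 N


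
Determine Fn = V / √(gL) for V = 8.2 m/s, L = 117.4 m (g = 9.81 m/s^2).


Formula: Fn = V / sqrt(g * L)
Step 1 — g * L = 9.81 * 117.4 = 1151.694
Step 2 — sqrt(g * L) = sqrt(1151.694) = 33.936617
Step 3 — Fn = 8.2 / 33.936617 ≈ 0.24163 (5 s.f.)

0.24163


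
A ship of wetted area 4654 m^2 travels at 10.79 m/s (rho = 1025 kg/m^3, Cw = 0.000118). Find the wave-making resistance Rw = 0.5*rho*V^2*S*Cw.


Formula: Rw = 0.5 * rho * V^2 * S * Cw
Step 1 — V^2 = 10.79^2 = 116.4241
Step 2 — 0.5 * rho * V^2 = 0.5 * 1025 * 116.4241 = 59667.35125
Step 3 — Rw = 59667.35125 * 4654 * 0.000118 ≈ 32768 N (5 s.f.)

32768 N


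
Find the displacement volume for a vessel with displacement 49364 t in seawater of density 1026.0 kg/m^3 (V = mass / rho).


Formula: V = mass / rho
Step 1 — convert tonnes to kg: 49364 t * 1000 = 49364000 kg
Step 2 — V = 49364000 / 1026.0 ≈ 48113 m^3 (5 s.f.)

48113 m^3


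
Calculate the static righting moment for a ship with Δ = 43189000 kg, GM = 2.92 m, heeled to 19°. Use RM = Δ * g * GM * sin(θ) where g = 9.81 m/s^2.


Formula: GZ = GM * sin(theta); RM = disp * g * GZ
Step 1 — GZ = 2.92 * sin(19°) = 2.92 * 0.325568 = 0.950659 m
Step 2 — RM = 43189000 * 9.81 * 0.950659 ≈ 402780000 N·m (5 s.f.)

402780000 N·m


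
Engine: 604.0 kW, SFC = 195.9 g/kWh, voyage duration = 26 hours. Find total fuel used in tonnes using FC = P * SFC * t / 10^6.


Formula: FC (tonnes) = P * SFC * t / 1,000,000
Step 1 — P * SFC * t = 604.0 * 195.9 * 26 = 3076413.6 g
Step 2 — FC (tonnes) = 3076413.6 / 1,000,000 ≈ 3.0764 tonnes (5 s.f.)

3.0764 tonnes


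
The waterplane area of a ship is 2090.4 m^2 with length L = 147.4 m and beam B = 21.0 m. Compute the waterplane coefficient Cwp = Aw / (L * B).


Formula: Cwp = Aw / (L * B)
Step 1 — L * B = 147.4 * 21.0 = 3095.4 m^2
Step 2 — Cwp = 2090.4 / 3095.4 ≈ 0.67532 (5 s.f.)

0.67532


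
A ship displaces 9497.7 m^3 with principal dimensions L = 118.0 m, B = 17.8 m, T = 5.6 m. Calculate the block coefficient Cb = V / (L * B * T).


Formula: Cb = V / (L * B * T)
Step 1 — L * B * T = 118.0 * 17.8 * 5.6 = 11762.24 m^3
Step 2 — Cb = 9497.7 / 11762.24 ≈ 0.80747 (5 s.f.)

0.80747
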